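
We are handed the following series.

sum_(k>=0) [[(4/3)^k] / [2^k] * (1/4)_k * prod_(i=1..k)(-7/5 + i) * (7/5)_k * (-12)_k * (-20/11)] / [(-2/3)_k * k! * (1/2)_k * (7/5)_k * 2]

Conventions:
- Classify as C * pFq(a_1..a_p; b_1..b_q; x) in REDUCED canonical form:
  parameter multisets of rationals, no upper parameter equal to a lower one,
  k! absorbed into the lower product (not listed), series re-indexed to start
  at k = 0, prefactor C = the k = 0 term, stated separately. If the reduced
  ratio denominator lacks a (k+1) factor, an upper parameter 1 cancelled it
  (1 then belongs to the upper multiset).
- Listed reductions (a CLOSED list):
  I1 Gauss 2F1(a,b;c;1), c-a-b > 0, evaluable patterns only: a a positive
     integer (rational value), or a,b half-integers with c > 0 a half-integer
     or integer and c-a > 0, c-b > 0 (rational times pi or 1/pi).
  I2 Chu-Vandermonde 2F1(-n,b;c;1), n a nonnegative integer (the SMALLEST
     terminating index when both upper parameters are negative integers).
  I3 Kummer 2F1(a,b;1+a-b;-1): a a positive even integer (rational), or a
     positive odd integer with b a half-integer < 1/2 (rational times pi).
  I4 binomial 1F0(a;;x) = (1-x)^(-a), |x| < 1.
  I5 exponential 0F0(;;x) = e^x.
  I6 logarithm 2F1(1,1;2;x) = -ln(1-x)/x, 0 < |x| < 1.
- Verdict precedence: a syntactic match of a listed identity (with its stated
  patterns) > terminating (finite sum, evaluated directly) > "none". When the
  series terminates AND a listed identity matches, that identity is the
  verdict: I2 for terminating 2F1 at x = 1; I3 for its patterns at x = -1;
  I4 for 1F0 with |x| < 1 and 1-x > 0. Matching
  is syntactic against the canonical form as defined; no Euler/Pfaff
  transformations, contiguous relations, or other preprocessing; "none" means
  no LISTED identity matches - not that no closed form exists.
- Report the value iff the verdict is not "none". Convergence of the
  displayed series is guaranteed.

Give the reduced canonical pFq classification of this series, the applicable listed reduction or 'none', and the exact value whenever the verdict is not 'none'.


First insight: from the first term -10/11: the running product (C = -10/11, x = 2/3) telescopes to a rising factorial.
Term ratio: r(k) = (2/3) * (k-12) (k-2/5) (k+1/4) / [(k-2/3) (k+1/2) (k+1)] - rational in k. x = (2/3); t_0 = -10/11; negate the roots.

x = 2/3 here; the reduced form reads 3F2, upper {-12, -2/5, 1/4}, lower {-2/3, 1/2}, C = -10/11. Verdict: terminating - no listed pattern fits, but -12 in the upper list cuts the series at k = 12; direct evaluation. Hence: -94283970996661/77507568359375.


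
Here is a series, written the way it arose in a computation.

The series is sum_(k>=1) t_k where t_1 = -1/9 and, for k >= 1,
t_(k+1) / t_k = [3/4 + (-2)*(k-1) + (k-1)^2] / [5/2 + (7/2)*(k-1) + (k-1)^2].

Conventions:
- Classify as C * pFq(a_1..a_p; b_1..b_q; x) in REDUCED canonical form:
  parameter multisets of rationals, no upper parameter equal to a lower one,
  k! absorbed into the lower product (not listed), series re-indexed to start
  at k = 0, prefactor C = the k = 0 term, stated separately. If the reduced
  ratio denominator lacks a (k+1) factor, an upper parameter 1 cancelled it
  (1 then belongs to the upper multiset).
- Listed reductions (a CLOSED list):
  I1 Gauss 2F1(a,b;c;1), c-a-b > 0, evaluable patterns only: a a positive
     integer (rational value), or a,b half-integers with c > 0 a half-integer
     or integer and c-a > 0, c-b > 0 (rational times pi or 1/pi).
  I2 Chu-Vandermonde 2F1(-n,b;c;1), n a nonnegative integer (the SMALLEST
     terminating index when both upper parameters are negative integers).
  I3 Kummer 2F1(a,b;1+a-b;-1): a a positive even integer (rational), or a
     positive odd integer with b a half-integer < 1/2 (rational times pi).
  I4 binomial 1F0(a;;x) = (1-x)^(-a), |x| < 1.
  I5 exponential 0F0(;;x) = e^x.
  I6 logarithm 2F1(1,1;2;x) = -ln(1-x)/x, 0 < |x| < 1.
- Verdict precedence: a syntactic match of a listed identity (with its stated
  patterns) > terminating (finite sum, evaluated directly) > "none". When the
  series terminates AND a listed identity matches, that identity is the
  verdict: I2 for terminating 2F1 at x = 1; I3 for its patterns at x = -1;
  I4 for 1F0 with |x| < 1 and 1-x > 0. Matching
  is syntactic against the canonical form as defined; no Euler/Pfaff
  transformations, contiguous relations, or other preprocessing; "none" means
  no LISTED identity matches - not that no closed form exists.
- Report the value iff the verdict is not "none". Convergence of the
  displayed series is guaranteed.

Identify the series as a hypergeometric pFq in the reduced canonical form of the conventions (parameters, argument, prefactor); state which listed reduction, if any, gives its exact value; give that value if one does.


Classification (C = -1/9): 2F1 with upper {-3/2, -1/2}, lower {5/2}, argument x = 1. Verdict at x = 1: Gauss (I1, half-integer pattern) matches (x = 1; upper {-3/2, -1/2} half-integers, c = 5/2 in the evaluable pattern). Exact value: (-35/768) * pi.

Structural cue: t_0 being -1/9, factor the ratio over Q (C = -1/9, x = 1): negated roots = parameters.
Term ratio: r(k) = 1 * (k-3/2) (k-1/2) / [(k+5/2) (k+1)] - rational in k. x = 1; t_0 = -1/9; negate the roots.


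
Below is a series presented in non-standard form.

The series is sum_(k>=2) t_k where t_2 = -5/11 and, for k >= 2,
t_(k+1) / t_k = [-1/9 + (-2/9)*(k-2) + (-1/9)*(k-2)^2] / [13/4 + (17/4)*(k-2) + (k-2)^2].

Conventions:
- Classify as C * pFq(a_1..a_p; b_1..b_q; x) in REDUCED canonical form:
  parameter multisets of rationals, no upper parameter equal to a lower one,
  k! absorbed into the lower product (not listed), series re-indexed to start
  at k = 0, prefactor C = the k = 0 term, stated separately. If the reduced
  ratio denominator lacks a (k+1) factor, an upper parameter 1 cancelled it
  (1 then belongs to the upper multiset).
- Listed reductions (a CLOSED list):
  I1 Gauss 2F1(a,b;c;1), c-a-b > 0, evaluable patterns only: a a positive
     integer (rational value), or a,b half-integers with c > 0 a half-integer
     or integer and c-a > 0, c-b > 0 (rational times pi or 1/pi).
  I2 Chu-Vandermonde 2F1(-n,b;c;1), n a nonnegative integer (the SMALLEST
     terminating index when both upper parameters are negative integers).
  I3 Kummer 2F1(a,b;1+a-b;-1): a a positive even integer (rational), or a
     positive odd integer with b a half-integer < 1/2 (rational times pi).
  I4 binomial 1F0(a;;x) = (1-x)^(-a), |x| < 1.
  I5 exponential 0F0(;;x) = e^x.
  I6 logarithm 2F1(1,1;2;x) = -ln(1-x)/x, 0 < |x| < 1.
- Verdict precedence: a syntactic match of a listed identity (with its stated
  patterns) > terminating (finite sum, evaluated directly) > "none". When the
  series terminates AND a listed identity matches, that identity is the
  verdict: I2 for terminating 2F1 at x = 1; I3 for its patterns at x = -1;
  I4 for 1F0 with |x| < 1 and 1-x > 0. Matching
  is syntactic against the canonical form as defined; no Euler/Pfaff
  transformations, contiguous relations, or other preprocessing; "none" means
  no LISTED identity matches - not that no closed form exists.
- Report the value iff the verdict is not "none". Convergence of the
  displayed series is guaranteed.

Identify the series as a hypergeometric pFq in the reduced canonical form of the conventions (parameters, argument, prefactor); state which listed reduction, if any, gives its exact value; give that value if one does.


The tell: t_0 = -5/11 here, and the expanded ratio factors over Q; C = -5/11, x = -1/9, roots give parameters.
Ratio: r(k) = (-1/9) * (k+1) (k+1) / [(k+13/4) (k+1)] ; factor over Q: parameters, x = (-1/9), and C = -5/11.

x = -1/9 here; the reduced form reads 2F1, upper {1, 1}, lower {13/4}, C = -5/11. Verdict: none (x = -1/9): each listed identity misses the multisets {1, 1} ; {13/4}.


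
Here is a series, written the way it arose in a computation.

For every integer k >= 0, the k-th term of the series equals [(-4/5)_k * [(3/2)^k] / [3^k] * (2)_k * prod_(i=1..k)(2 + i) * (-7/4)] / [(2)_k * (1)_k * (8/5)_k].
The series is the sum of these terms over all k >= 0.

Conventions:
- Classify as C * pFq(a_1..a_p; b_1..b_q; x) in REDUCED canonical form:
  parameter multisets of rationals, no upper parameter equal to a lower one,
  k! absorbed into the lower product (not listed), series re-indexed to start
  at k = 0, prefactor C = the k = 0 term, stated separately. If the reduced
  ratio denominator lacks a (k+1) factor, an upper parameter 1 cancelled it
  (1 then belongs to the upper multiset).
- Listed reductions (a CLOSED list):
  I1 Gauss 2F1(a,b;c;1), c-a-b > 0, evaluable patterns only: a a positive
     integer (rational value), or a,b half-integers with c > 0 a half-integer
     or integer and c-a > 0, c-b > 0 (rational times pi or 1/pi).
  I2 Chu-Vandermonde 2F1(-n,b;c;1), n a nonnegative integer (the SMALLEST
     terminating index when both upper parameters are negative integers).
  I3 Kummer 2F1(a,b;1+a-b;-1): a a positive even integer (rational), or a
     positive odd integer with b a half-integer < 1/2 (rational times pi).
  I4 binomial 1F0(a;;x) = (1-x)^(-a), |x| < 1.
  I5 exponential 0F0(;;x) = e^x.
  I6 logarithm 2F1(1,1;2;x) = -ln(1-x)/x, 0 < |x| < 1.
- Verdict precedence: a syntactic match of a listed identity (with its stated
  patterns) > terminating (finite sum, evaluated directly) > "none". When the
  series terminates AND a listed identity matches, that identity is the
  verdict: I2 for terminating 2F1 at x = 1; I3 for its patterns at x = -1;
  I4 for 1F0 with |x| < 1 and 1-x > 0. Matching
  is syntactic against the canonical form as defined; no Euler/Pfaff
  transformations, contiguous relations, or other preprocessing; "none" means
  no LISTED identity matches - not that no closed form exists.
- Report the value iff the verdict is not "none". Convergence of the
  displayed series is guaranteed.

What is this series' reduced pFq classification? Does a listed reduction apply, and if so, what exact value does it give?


Reduced: x = 1/2, 2F1, upper = {-4/5, 3}, lower = {8/5}, C = -7/4. Verdict: none - at argument 1/2 the multisets {-4/5, 3} ; {8/5} match no listed identity.

Key step: with t_0 = -7/4, (1)_k (C = -7/4, x = 1/2) is k! itself.
Adjacent-term ratio: r(k) = (1/2) * (k-4/5) (k+3) / [(k+8/5) (k+1)] ; factor over Q: parameters, x = (1/2), and C = -7/4.


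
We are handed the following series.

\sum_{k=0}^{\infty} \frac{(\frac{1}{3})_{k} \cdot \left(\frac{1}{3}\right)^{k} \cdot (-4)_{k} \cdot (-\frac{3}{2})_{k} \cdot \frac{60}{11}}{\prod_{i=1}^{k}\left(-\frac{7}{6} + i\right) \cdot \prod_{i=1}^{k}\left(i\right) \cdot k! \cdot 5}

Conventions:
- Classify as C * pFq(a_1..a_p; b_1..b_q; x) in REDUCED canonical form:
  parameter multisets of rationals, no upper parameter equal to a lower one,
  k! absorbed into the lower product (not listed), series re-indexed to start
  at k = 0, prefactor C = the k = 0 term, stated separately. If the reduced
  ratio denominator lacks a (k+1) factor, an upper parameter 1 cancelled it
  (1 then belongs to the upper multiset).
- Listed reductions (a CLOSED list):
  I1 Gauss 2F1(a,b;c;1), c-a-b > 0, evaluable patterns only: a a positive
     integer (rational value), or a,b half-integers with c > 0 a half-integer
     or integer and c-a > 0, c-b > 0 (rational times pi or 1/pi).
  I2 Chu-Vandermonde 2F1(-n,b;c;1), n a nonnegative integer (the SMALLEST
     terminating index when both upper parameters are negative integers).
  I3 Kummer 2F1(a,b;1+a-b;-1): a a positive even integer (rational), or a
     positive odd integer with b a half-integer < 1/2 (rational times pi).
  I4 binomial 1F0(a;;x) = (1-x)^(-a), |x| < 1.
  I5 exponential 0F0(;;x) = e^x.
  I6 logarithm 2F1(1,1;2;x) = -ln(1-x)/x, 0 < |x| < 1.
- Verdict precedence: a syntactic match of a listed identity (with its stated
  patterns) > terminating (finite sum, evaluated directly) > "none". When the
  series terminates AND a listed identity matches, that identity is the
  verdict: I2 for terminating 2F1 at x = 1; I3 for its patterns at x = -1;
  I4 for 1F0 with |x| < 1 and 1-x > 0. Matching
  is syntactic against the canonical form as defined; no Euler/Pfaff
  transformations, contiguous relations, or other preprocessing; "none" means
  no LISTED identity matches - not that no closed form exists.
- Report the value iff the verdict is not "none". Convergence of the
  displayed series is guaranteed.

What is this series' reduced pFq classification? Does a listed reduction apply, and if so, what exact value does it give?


x = \frac{1}{3} here; the reduced form reads 3F2, upper {-4, -\frac{3}{2}, \frac{1}{3}}, lower {-\frac{1}{6}, 1}, C = \frac{12}{11}. Verdict: terminating - upper -4 stops the sum at k = 4; the 5 terms are added exactly. Hence: -\frac{380056}{92565}.

The tell: t_0 being \frac{12}{11}, the lower running product (prefactor 12/11) is a rising factorial.
Consecutive-term ratio: r(k) = \frac{1}{3} * (k-4) (k-\frac{3}{2}) (k+\frac{1}{3}) / [(k-\frac{1}{6}) (k+1) (k+1)] ; factor over Q: parameters, x = \frac{1}{3}, and C = \frac{12}{11}.


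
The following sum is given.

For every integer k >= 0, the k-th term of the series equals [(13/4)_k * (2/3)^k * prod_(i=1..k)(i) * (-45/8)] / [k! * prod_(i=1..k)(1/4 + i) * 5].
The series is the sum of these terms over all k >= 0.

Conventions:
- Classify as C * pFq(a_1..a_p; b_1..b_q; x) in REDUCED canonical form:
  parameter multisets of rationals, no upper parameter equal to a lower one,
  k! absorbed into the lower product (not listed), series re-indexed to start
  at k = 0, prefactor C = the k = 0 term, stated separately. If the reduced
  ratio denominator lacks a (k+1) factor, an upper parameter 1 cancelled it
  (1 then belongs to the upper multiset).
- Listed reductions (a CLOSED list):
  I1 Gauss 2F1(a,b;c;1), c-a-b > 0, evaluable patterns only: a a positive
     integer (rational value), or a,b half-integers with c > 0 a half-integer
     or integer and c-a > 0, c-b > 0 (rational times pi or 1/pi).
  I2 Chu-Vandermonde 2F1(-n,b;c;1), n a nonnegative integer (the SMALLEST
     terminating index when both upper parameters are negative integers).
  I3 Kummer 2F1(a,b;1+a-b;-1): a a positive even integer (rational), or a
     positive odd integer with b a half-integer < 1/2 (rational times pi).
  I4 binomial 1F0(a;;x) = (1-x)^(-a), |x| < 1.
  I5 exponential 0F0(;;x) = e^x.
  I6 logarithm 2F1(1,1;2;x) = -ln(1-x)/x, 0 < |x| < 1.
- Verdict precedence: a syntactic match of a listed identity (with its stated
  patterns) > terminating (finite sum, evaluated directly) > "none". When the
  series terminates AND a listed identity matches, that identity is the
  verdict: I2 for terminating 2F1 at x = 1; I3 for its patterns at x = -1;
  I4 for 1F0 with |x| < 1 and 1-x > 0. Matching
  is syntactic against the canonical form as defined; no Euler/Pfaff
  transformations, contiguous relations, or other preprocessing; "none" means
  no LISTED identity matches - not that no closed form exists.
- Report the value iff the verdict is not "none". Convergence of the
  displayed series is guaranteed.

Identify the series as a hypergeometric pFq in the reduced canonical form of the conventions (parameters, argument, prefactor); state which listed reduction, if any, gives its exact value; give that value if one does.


First insight: t_0 = -9/8 here, and the lower running product (C = -9/8) is a rising factorial.
Adjacent-term ratio: r(k) = (2/3) * (k+1) (k+13/4) / [(k+5/4) (k+1)] ; factor over Q: parameters, x = (2/3), and C = -9/8.

With C = -9/8: the canonical form is 2F1(1, 13/4; 5/4; 2/3). Verdict: none. Every listed pattern misses the 2F1 form at 2/3, upper {1, 13/4}.


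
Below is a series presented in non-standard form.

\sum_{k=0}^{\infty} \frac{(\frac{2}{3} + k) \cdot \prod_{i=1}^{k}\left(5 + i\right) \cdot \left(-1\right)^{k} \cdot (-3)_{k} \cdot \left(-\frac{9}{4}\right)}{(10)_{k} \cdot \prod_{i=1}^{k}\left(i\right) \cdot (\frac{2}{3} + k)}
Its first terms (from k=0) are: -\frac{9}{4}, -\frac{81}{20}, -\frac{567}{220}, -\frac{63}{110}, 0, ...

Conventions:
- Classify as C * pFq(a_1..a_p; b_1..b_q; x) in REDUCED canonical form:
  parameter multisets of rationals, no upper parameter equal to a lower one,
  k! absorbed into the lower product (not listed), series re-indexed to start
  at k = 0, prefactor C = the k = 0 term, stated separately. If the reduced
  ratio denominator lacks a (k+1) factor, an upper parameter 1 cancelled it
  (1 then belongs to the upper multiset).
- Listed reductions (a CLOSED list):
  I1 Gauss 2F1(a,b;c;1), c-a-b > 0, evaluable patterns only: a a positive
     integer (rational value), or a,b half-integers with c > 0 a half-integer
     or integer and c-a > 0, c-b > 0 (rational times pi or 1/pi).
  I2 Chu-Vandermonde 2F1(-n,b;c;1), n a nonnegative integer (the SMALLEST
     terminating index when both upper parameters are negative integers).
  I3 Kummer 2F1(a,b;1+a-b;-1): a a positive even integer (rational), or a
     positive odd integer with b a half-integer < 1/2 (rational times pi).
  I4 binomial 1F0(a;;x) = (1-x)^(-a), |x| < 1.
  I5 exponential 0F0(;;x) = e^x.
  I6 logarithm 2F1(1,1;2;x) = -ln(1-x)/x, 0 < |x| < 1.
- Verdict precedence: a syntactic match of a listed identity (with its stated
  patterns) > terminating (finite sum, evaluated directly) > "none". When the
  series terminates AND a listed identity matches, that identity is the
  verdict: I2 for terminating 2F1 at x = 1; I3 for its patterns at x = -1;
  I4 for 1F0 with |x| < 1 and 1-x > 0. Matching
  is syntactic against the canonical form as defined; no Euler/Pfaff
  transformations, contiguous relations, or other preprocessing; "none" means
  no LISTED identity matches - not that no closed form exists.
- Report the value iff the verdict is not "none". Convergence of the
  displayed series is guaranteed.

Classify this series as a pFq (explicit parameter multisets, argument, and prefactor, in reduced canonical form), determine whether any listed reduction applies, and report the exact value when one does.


x = -1 here; the reduced form reads 2F1, upper {-3, 6}, lower {10}, C = -\frac{9}{4}. Verdict: Kummer's theorem (I3) applies (x = -1; c = 10 equals 1+a-b for upper {-3, 6}: listed pattern). Its exact value is -\frac{189}{20}.

The tell: t_0 = -\frac{9}{4} here, and the running product (C = -9/4, x = -1) telescopes to a rising factorial.
Step ratio: r(k) = -1 * (k-3) (k+6) / [(k+10) (k+1)] - rational in k, leading ratio -1; with t_0 = -\frac{9}{4}, classification follows.


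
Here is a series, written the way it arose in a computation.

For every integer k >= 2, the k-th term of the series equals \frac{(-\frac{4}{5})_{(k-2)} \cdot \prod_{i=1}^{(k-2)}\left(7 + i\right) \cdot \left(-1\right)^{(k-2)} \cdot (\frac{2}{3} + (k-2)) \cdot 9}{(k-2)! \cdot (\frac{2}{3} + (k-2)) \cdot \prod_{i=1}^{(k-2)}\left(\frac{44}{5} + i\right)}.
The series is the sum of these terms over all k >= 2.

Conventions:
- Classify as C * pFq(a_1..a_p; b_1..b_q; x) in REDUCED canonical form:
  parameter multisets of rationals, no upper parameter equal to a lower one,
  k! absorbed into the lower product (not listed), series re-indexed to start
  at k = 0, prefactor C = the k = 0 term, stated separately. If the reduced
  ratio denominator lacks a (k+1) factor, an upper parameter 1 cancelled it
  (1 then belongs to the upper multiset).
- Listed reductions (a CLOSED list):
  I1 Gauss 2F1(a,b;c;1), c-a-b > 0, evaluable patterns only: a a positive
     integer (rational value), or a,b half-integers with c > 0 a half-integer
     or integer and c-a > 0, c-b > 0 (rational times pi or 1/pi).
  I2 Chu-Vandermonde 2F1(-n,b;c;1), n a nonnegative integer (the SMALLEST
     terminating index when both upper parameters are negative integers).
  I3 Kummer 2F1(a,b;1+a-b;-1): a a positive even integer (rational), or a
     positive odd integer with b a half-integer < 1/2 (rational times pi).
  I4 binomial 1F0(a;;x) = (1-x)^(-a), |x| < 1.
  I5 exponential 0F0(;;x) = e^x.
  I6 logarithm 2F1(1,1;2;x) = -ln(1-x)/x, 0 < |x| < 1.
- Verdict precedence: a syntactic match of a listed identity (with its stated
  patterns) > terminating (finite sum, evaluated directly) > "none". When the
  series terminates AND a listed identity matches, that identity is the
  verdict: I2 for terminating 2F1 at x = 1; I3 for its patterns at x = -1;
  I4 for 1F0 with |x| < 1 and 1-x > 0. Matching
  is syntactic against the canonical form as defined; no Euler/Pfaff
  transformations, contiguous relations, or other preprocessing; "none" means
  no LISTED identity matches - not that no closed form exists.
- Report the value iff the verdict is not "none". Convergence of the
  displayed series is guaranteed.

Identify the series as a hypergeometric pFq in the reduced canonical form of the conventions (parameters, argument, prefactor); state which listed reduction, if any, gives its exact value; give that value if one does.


First insight: from the first term 9: the running product (prefactor 9) telescopes to a rising factorial.
Consecutive-term ratio: r(k) = -1 * (k-\frac{4}{5}) (k+8) / [(k+\frac{49}{5}) (k+1)] - rational; roots negated = parameters, x = -1, C = 9.

This is 9 * 2F1(-\frac{4}{5}, 8; \frac{49}{5}; -1) in reduced canonical form. Verdict at x = -1: Kummer (I3) matches (x = -1; c = \frac{49}{5} equals 1+a-b for upper {-\frac{4}{5}, 8}: listed pattern). Its exact value is \frac{634491}{43750}.


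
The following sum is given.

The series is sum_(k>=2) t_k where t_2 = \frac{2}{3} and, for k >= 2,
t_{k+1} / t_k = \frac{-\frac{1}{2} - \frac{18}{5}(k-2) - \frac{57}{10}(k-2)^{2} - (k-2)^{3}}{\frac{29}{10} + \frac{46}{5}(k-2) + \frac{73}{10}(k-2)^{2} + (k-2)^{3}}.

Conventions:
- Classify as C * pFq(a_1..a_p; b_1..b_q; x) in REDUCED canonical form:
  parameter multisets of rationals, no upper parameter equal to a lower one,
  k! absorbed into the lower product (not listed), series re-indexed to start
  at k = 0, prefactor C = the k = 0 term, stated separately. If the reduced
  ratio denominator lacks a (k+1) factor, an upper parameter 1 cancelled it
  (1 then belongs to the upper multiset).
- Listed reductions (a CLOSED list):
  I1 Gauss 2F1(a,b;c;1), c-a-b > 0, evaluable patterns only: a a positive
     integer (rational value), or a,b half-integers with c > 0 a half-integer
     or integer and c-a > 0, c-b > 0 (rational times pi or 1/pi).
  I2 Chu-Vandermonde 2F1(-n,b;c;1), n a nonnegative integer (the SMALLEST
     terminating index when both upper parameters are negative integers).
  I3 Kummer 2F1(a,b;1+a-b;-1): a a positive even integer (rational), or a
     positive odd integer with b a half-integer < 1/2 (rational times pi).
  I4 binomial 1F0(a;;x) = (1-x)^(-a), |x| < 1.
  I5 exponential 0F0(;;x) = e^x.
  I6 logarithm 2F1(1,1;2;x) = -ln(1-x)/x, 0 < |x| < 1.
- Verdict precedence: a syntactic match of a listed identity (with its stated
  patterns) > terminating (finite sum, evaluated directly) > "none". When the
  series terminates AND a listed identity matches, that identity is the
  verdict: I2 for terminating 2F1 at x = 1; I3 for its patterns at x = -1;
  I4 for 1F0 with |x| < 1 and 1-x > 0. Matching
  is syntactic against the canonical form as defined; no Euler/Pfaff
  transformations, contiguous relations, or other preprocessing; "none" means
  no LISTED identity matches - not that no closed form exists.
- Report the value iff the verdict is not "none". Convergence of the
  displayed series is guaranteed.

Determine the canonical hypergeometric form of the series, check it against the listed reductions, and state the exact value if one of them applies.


Canonical form: C = \frac{2}{3} times 2F1 with upper {\frac{1}{5}, 5}, lower {\frac{29}{5}}, x = -1. Verdict: none. Every listed pattern misses the 2F1 form at -1, upper {\frac{1}{5}, 5}.

Key step: t_0 being \frac{2}{3}, the ratio is unreduced: k + 1/2 divides both sides (prefactor 2/3).
Consecutive-term ratio: r(k) = -1 * (k+\frac{1}{5}) (k+5) / [(k+\frac{29}{5}) (k+1)] ; factor over Q: parameters, x = -1, and C = \frac{2}{3}.


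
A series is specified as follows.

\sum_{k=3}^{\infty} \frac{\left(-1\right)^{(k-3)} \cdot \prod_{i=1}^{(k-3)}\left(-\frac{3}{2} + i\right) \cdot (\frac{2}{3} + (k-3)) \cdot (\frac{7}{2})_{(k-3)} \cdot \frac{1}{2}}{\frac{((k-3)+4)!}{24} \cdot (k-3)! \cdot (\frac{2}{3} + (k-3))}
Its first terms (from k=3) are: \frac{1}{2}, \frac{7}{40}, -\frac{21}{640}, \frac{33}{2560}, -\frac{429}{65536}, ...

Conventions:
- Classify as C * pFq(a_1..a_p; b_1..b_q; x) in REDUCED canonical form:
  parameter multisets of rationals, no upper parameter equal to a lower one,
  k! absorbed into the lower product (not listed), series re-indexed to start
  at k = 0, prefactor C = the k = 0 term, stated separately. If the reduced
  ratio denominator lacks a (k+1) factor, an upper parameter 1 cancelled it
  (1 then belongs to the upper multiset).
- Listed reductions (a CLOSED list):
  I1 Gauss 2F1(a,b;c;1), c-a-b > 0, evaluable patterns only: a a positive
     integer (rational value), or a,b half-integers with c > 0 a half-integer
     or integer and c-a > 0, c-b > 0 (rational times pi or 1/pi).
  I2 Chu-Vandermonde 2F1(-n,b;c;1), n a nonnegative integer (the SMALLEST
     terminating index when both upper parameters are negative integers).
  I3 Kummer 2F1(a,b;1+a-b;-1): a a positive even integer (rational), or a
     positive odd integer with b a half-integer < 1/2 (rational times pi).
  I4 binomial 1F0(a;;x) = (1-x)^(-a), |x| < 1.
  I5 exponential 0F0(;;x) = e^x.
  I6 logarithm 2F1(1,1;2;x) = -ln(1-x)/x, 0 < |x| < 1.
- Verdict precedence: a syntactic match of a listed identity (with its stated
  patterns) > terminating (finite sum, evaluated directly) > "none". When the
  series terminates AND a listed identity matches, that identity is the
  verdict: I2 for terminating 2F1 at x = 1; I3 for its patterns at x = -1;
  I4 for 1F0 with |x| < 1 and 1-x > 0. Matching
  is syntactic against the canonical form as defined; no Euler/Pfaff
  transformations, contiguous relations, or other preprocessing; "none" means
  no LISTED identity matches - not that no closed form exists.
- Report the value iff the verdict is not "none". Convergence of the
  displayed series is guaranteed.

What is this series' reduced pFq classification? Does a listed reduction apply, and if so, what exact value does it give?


At argument -1: a 2F1 with upper {-\frac{1}{2}, \frac{7}{2}}, lower {5}, scaled by C = \frac{1}{2}. Verdict: none - at argument -1 the multisets {-\frac{1}{2}, \frac{7}{2}} ; {5} match no listed identity.

The tell: with t_0 = \frac{1}{2}, the running product (prefactor 1/2) telescopes to a rising factorial.
Adjacent-term ratio: r(k) = -1 * (k-\frac{1}{2}) (k+\frac{7}{2}) / [(k+5) (k+1)] ; factor over Q: parameters, x = -1, and C = \frac{1}{2}.


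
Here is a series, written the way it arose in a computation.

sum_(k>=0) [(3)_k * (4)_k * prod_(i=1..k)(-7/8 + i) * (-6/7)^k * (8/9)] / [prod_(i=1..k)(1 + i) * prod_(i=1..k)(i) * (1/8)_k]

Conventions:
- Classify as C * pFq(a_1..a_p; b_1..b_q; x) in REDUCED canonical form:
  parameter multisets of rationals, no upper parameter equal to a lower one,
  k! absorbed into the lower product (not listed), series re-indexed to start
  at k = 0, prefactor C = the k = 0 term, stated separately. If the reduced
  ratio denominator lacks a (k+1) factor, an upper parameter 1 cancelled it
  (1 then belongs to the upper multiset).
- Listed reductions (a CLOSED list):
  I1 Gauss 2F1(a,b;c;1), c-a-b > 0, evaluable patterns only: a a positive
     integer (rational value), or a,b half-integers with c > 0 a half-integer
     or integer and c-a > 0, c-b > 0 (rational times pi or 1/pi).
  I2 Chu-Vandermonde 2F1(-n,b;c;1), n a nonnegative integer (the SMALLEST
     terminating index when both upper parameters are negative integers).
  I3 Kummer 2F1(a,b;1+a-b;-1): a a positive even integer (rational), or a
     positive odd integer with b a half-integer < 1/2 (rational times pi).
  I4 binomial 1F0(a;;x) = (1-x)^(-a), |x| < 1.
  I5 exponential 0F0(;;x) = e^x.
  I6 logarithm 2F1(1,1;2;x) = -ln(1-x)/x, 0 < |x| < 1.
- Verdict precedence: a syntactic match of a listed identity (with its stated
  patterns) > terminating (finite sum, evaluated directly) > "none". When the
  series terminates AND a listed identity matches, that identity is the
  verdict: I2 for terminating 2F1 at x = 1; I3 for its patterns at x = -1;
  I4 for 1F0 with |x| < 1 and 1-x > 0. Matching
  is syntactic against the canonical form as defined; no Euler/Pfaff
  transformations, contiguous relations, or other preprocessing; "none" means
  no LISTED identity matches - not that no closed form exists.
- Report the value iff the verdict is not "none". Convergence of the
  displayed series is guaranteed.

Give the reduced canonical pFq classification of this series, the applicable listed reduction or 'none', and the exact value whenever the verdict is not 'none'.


x = -6/7 here; the reduced form reads 2F1, upper {3, 4}, lower {2}, C = 8/9. Verdict: none. No listed pattern accepts 2F1(3, 4; 2; -6/7).

Key observation: with t_0 = 8/9, the running product (prefactor 8/9) telescopes to a rising factorial.
Step ratio: r(k) = (-6/7) * (k+3) (k+4) / [(k+2) (k+1)] - poly over poly, x = (-6/7) from leading terms; C = 8/9 at k = 0.


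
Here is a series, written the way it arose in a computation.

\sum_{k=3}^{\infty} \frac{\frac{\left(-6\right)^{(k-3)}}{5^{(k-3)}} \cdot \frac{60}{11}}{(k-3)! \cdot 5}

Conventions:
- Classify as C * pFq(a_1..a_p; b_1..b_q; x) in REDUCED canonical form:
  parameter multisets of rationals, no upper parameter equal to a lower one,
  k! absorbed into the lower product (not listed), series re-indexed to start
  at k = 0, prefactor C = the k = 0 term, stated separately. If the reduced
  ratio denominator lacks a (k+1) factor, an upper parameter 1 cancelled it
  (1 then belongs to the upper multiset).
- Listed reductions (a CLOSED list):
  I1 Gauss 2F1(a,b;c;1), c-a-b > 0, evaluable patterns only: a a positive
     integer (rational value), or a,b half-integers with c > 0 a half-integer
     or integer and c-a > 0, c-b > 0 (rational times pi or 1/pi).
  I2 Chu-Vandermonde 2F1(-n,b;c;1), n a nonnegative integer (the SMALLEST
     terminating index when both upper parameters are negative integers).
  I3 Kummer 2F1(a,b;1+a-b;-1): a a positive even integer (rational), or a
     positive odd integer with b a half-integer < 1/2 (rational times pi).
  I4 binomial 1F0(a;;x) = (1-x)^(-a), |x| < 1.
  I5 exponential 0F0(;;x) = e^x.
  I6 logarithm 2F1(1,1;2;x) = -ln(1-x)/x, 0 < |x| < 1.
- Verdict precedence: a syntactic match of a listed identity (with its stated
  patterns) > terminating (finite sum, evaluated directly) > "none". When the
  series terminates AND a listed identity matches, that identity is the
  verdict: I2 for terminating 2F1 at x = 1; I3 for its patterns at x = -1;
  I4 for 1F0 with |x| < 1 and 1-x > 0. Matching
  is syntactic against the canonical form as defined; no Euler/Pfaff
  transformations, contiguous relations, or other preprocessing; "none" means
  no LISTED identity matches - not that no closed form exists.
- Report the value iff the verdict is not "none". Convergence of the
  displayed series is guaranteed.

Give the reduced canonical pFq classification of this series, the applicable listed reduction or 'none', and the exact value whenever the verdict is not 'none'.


Canonical form: C = \frac{12}{11} times 0F0 with upper {-}, lower {-}, x = -\frac{6}{5}. Verdict: exponential (I5) applies (the 0F0 exponential series at x = -\frac{6}{5}). Value: \frac{12}{11} \cdot e^{-\frac{6}{5}}.

Key observation: t_0 = \frac{12}{11} here, and the constant factors (C = 12/11) combine into one prefactor.
Ratio: r(k) = -\frac{6}{5} * 1 / [(k+1)] - poly over poly, x = -\frac{6}{5} from leading terms; C = \frac{12}{11} at k = 0.


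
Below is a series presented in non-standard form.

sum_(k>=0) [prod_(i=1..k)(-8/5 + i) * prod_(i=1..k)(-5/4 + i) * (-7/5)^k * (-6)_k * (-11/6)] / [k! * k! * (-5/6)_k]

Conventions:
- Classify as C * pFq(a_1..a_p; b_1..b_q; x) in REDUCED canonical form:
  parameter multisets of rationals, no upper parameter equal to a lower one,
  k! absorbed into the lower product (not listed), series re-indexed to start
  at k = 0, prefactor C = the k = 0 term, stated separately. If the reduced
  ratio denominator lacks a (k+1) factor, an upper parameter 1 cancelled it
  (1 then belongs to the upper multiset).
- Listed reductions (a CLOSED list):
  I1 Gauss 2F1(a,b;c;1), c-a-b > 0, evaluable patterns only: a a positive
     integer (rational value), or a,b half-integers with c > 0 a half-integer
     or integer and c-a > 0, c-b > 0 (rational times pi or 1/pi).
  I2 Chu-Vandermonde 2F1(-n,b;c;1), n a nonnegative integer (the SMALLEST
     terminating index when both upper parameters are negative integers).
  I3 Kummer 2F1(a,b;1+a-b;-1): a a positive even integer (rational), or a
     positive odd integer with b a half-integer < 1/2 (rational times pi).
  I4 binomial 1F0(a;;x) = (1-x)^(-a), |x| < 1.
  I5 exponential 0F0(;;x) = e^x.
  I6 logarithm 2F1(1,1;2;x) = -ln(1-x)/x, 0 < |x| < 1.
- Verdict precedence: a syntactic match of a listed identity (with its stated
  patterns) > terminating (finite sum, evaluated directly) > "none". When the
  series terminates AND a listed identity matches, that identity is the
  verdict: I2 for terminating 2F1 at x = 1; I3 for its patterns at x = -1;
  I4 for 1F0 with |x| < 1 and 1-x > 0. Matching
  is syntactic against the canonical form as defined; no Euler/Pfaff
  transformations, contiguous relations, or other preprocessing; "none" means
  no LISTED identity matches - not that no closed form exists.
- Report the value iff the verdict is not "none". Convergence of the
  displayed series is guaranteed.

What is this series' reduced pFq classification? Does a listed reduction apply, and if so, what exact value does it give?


With C = -11/6: the canonical form is 3F2(-6, -3/5, -1/4; -5/6, 1; -7/5). Verdict: terminating. (-6)_k vanishes past k = 6, leaving a 7-term sum, computed directly. Exact value: 101655660210265799/2894531250000000.

The tell: with t_0 = -11/6, the running product (prefactor -11/6) telescopes to a rising factorial.
Adjacent-term ratio: r(k) = (-7/5) * (k-6) (k-3/5) (k-1/4) / [(k-5/6) (k+1) (k+1)] - poly over poly, x = (-7/5) from leading terms; C = -11/6 at k = 0.


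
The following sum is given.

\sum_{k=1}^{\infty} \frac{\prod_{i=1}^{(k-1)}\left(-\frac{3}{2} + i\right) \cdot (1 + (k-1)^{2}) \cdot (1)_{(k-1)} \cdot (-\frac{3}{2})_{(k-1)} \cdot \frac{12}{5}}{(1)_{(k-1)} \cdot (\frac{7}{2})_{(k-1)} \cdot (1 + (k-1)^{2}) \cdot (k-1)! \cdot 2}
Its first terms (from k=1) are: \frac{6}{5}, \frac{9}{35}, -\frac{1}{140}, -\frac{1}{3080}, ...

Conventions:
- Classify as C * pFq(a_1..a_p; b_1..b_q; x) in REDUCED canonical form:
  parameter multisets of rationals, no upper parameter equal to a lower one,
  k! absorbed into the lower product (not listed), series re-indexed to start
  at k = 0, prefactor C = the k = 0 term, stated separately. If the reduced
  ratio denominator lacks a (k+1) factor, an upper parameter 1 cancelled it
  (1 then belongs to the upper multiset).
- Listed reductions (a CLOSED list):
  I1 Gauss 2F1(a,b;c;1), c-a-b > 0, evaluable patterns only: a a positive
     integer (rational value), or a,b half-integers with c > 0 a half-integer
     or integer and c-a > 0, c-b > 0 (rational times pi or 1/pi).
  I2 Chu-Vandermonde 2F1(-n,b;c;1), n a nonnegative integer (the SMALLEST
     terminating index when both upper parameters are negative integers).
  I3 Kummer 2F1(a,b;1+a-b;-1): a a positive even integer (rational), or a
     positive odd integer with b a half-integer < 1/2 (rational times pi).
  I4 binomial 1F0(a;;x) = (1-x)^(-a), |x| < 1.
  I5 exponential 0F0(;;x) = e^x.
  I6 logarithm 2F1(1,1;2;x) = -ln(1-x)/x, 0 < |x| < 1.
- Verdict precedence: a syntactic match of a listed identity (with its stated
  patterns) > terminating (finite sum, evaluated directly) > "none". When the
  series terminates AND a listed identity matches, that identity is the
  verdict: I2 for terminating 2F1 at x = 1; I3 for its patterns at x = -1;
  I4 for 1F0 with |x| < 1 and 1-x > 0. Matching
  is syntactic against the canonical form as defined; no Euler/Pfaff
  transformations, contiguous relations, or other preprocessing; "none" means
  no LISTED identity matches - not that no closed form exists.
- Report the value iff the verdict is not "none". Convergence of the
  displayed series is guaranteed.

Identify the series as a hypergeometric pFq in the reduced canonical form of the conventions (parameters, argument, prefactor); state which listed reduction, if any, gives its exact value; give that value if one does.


The series (x = 1) is 2F1: upper {-\frac{3}{2}, -\frac{1}{2}}, lower {\frac{7}{2}}, prefactor \frac{6}{5}. Verdict: Gauss (I1, half-integer pattern) applies (x = 1; upper {-\frac{3}{2}, -\frac{1}{2}} half-integers, c = \frac{7}{2} in the evaluable pattern). Exact value: \frac{945}{2048} \cdot \pi.

Structural cue: from the first term \frac{6}{5}: k^2 + 1 divides numerator and denominator alike; C = 6/5, x = 1 after cancelling.
Consecutive-term ratio: r(k) = 1 * (k-\frac{3}{2}) (k-\frac{1}{2}) / [(k+\frac{7}{2}) (k+1)] - poly over poly, x = 1 from leading terms; C = \frac{6}{5} at k = 0.


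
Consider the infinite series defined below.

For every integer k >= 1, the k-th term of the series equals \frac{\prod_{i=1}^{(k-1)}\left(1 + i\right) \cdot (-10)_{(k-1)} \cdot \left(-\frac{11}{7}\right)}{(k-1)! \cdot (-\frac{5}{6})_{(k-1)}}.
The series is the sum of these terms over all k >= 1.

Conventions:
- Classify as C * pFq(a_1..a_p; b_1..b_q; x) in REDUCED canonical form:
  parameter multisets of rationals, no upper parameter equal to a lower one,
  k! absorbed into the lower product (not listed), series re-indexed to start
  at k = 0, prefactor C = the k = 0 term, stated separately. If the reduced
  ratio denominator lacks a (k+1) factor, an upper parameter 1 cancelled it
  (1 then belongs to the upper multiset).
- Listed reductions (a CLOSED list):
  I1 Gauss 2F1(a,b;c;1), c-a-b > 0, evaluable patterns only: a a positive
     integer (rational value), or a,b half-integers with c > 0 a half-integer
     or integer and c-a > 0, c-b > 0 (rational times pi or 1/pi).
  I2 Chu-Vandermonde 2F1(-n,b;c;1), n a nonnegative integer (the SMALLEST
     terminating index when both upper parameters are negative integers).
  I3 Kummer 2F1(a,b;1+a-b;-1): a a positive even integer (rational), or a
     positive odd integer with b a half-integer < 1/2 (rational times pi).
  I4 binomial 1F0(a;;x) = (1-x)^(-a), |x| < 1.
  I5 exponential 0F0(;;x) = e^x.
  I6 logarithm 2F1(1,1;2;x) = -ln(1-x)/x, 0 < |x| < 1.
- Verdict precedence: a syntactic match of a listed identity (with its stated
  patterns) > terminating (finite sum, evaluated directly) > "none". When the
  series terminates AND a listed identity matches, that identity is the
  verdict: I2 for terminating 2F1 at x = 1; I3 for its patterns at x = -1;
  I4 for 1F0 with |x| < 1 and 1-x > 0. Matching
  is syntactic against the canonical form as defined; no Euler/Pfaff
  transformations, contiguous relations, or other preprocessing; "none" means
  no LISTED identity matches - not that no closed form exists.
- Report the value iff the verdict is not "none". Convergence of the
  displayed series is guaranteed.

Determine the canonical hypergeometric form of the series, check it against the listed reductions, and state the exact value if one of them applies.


Classification (C = -\frac{11}{7}): 2F1 with upper {-10, 2}, lower {-\frac{5}{6}}, argument x = 1. Verdict: Chu-Vandermonde (I2) applies (terminating 2F1 at x = 1 with n = 10, b = 2, c = -\frac{5}{6}). Sum: -\frac{2057}{14749}.

The tell: t_0 = -\frac{11}{7} here, and the running product (C = -11/7, x = 1) telescopes to a rising factorial.
Ratio: r(k) = 1 * (k-10) (k+2) / [(k-\frac{5}{6}) (k+1)] - rational; roots negated = parameters, x = 1, C = -\frac{11}{7}.


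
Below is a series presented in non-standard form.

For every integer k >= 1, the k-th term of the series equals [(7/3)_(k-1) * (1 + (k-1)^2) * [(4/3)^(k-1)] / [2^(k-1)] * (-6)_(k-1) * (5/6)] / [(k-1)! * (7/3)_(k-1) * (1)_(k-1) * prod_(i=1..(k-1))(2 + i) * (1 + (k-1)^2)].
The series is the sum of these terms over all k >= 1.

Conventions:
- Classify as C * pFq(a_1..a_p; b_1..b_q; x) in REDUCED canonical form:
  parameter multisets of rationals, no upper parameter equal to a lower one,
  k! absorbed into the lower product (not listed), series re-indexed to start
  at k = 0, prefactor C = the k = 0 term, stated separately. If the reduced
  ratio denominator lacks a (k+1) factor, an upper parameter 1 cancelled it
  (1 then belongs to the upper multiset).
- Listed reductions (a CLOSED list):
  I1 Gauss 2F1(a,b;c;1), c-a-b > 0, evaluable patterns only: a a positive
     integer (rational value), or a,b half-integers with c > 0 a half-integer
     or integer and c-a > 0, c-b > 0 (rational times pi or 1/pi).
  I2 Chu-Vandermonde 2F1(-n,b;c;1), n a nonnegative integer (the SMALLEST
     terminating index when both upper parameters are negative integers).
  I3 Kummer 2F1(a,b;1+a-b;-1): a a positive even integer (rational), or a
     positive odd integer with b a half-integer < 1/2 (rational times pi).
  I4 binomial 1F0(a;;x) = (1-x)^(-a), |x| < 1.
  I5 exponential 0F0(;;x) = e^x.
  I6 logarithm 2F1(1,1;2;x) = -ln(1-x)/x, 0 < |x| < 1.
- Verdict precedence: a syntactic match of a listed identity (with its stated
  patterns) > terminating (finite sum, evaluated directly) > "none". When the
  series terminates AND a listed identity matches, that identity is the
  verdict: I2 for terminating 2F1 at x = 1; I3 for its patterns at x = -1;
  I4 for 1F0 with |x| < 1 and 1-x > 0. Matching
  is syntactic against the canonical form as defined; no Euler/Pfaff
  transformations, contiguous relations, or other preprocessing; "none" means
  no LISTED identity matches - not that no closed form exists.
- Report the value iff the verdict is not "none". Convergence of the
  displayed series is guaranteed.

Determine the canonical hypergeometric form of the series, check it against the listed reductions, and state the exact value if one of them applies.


Canonical form: C = 5/6 times 1F2 with upper {-6}, lower {1, 3}, x = 2/3. Verdict: terminating - upper -6 stops the sum at k = 6; the 7 terms are added exactly. Value: -11850731/198404640.

First insight: t_0 being 5/6, the lower running product (C = 5/6, x = 2/3) is a rising factorial.
Ratio: r(k) = (2/3) * (k-6) / [(k+1) (k+3) (k+1)] - rational in k. x = (2/3); t_0 = 5/6; negate the roots.
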